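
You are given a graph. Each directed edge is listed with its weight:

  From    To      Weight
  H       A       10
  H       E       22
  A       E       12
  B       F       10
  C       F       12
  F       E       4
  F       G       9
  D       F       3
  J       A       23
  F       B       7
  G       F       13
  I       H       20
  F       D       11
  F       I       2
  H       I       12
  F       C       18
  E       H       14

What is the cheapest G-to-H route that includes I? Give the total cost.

35

Shortest G→I: G–F–I = 15
Best I to H: I–H costing 20
Total via I: 15 + 20 = 35.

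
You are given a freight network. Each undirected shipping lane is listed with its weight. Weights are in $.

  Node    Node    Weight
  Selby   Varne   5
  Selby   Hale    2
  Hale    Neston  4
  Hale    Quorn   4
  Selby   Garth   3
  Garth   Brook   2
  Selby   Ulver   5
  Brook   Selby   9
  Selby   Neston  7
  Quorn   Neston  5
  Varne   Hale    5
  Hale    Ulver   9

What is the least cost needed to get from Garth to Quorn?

Enumerating some paths:
Garth–Brook–Selby–Hale–Quorn: 2+9+2+4 = 17
Garth–Selby–Neston–Quorn: 3+7+5 = 15
Garth–Selby–Hale–Neston–Quorn: 3+2+4+5 = 14
Garth–Selby–Hale–Quorn: 3+2+4 = 9
The minimum is $9 via Garth–Selby–Hale–Quorn.

$9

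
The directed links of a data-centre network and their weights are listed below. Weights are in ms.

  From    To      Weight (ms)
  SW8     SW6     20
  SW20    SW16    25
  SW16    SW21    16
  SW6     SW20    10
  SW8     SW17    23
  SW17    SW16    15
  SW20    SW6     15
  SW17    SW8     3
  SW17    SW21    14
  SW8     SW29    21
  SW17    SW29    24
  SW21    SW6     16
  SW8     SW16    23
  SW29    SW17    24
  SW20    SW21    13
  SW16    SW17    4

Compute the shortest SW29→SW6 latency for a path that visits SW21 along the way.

Best SW29 to SW21: SW29 → SW17 → SW21 costing 38
Shortest SW21→SW6: SW21 → SW6 = 16
Total via SW21: 38 + 16 = 54 ms.

54 ms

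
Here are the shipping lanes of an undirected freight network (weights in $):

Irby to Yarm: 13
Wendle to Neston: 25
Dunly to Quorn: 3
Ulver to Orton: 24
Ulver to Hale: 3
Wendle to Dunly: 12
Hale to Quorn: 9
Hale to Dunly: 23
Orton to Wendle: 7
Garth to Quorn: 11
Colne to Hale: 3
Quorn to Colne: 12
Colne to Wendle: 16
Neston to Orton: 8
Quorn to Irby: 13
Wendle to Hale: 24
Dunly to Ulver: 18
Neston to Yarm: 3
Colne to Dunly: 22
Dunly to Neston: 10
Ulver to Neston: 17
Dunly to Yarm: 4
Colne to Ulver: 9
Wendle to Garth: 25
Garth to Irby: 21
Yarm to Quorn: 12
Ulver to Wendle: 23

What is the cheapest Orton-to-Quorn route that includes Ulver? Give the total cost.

$36

Shortest Orton→Ulver: Orton → Ulver = 24
Best Ulver to Quorn: Ulver → Hale → Quorn costing 12
Total via Ulver: 24 + 12 = $36.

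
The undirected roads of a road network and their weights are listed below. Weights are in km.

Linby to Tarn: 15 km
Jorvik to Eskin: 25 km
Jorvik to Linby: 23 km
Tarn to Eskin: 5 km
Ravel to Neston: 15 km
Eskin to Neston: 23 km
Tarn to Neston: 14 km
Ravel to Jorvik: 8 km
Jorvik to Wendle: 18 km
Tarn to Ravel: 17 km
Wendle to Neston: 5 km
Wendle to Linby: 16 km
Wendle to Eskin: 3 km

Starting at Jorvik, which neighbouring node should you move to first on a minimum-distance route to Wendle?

Wendle

Enumerating some paths:
Jorvik - Eskin - Wendle: 25+3 = 28
Jorvik - Wendle: 18 = 18
Jorvik - Ravel - Neston - Wendle: 8+15+5 = 28
Cheapest is Jorvik - Wendle at 18 km.
So from Jorvik the first move is to Wendle.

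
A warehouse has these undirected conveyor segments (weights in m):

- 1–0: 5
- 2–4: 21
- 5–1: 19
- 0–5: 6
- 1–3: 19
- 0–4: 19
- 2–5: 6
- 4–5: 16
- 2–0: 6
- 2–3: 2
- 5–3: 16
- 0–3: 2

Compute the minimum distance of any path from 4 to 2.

Settle nodes by increasing distance from 4:
4: 0
5: 16  (via 4)
0: 19  (via 4)
2: 21  (via 4)
Shortest route: 4 → 2 = 21 m.

21 m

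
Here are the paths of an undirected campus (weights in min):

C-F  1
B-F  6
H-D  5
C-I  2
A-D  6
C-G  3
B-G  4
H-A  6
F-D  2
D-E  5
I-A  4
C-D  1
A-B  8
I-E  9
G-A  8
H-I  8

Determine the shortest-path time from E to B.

Running Dijkstra from E:
E: 0
D: 5  (via E)
C: 6  (via D)
F: 7  (via D)
I: 8  (via C)
G: 9  (via C)
H: 10  (via D)
A: 11  (via D)
B: 13  (via F)
Shortest route: E–D–F–B = 13 min.

13 min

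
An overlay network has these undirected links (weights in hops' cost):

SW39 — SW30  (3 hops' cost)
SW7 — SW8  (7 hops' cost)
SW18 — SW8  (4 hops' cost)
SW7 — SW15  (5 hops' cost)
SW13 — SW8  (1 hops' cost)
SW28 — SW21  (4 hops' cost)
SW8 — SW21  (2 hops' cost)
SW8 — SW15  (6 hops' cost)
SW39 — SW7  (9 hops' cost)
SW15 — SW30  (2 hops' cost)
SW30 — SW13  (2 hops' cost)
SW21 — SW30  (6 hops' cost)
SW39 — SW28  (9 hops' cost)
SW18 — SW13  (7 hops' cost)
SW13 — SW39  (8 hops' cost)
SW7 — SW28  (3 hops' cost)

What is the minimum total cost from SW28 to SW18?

Running Dijkstra from SW28:
SW28: 0
SW7: 3  (via SW28)
SW21: 4  (via SW28)
SW8: 6  (via SW21)
SW13: 7  (via SW8)
SW15: 8  (via SW7)
SW39: 9  (via SW28)
SW30: 9  (via SW13)
SW18: 10  (via SW8)
Shortest route: SW28–SW21–SW8–SW18 = 10 hops' cost.

10 hops' cost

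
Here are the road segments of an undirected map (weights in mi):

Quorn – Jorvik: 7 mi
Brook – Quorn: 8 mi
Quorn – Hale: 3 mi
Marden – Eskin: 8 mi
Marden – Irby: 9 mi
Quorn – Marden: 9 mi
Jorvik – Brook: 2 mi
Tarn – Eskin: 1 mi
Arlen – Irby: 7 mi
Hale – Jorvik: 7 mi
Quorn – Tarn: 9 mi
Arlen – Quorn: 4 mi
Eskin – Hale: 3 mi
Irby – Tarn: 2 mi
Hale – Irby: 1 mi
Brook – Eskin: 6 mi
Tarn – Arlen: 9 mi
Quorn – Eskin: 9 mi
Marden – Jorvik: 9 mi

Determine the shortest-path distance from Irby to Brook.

9 mi

Compare a few routes:
Irby - Tarn - Eskin - Brook: 2+1+6 = 9
Irby - Hale - Eskin - Brook: 1+3+6 = 10
Irby - Hale - Jorvik - Brook: 1+7+2 = 10
The minimum is 9 mi via Irby - Tarn - Eskin - Brook.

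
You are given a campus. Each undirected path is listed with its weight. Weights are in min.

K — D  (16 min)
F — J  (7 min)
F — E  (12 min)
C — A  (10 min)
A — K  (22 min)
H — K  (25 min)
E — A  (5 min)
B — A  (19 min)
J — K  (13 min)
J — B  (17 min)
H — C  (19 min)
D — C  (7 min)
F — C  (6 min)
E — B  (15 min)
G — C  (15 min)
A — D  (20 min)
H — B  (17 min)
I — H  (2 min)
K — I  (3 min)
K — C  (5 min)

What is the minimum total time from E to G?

Shortest distances from E:
E: 0
A: 5  (via E)
F: 12  (via E)
B: 15  (via E)
C: 15  (via A)
J: 19  (via F)
K: 20  (via C)
D: 22  (via C)
I: 23  (via K)
H: 25  (via I)
G: 30  (via C)
Shortest route: E–A–C–G = 30 min.

30 min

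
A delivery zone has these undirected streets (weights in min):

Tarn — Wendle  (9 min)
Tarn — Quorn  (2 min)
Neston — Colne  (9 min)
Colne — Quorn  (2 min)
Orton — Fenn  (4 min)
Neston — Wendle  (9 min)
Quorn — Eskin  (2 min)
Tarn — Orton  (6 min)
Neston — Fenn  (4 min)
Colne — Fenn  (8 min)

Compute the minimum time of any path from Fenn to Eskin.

12 min

Enumerating some paths:
Fenn–Colne–Quorn–Eskin: 8+2+2 = 12
Fenn–Orton–Tarn–Quorn–Eskin: 4+6+2+2 = 14
The minimum is 12 min via Fenn–Colne–Quorn–Eskin.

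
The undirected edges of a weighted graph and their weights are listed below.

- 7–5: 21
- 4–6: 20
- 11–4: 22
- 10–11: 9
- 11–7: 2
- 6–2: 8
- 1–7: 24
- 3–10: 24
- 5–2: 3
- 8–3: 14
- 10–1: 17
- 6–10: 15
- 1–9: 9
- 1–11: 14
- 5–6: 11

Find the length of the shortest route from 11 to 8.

47

Shortest distances from 11:
11: 0
7: 2  (via 11)
10: 9  (via 11)
1: 14  (via 11)
4: 22  (via 11)
5: 23  (via 7)
9: 23  (via 1)
6: 24  (via 10)
2: 26  (via 5)
3: 33  (via 10)
8: 47  (via 3)
Shortest route: 11–10–3–8 = 47.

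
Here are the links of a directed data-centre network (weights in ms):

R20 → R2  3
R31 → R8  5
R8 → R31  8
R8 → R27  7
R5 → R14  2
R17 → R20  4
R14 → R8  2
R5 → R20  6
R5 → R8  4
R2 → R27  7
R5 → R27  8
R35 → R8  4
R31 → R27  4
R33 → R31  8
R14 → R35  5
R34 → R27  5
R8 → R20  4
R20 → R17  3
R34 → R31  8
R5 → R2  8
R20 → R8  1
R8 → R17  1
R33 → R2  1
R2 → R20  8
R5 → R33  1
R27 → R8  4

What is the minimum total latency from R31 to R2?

Shortest distances from R31:
R31: 0
R27: 4  (via R31)
R8: 5  (via R31)
R17: 6  (via R8)
R20: 9  (via R8)
R2: 12  (via R20)
Shortest route: R31 → R8 → R20 → R2 = 12 ms.

12 ms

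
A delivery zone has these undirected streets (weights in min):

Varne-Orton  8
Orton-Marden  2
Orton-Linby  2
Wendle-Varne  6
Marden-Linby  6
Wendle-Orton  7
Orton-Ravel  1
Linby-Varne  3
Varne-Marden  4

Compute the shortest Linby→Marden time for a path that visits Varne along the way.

7 min

Best Linby to Varne: Linby → Varne costing 3
Shortest Varne→Marden: Varne → Marden = 4
Total via Varne: 3 + 4 = 7 min.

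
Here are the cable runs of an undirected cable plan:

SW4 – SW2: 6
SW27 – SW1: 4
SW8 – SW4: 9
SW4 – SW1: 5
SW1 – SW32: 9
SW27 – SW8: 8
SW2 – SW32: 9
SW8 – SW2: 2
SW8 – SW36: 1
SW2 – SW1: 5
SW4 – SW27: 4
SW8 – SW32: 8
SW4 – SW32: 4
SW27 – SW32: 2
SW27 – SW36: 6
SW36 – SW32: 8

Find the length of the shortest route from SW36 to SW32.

Settle nodes by increasing distance from SW36:
SW36: 0
SW8: 1  (via SW36)
SW2: 3  (via SW8)
SW27: 6  (via SW36)
SW1: 8  (via SW2)
SW32: 8  (via SW36)
Shortest route: SW36 → SW32 = 8.

8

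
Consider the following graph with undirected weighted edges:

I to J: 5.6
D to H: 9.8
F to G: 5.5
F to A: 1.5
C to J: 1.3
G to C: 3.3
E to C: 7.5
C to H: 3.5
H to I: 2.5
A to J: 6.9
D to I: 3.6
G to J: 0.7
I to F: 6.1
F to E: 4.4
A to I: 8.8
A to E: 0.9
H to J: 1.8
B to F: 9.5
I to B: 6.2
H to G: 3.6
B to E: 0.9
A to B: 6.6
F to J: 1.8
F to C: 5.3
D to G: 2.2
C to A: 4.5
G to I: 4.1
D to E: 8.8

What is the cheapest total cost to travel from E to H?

Compare a few routes:
E–A–C–J–H: 0.9+4.5+1.3+1.8 = 8.5
E–A–F–J–H: 0.9+1.5+1.8+1.8 = 6
E–F–J–H: 4.4+1.8+1.8 = 8
Cheapest is E–A–F–J–H at 6.

6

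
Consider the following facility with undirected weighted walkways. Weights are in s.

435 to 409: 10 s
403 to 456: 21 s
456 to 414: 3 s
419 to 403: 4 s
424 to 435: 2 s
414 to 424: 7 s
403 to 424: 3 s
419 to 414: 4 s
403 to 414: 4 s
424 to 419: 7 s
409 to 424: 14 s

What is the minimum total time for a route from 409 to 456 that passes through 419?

26 s

Best 409 to 419: 409–435–424–419 costing 19
Shortest 419→456: 419–414–456 = 7
Total via 419: 19 + 7 = 26 s.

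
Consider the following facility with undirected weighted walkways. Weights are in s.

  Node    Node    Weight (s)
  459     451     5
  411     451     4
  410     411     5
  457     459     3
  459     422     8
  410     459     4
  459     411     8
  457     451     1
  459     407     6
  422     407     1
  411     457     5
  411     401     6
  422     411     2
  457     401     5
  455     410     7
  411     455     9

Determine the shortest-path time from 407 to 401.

9 s

Enumerating some paths:
407 → 422 → 411 → 451 → 457 → 401: 1+2+4+1+5 = 13
407 → 422 → 411 → 401: 1+2+6 = 9
407 → 422 → 411 → 457 → 401: 1+2+5+5 = 13
The minimum is 9 s via 407 → 422 → 411 → 401.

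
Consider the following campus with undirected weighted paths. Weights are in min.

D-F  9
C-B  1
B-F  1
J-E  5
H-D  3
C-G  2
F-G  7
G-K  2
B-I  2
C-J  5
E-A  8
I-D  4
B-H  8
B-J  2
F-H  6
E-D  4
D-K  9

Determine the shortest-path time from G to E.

10 min

Shortest distances from G:
G: 0
C: 2  (via G)
K: 2  (via G)
B: 3  (via C)
F: 4  (via B)
I: 5  (via B)
J: 5  (via B)
D: 9  (via I)
E: 10  (via J)
Shortest route: G → C → B → J → E = 10 min.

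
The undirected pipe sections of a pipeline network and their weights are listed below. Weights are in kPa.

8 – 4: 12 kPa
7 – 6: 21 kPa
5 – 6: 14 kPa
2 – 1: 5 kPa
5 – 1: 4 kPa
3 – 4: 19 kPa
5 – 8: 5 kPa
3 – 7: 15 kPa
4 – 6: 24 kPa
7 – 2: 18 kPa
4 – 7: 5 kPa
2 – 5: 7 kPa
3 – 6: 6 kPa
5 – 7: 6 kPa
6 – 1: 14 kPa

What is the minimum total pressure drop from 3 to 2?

25 kPa

Shortest distances from 3:
3: 0
6: 6  (via 3)
7: 15  (via 3)
4: 19  (via 3)
1: 20  (via 6)
5: 20  (via 6)
2: 25  (via 1)
Shortest route: 3 → 6 → 1 → 2 = 25 kPa.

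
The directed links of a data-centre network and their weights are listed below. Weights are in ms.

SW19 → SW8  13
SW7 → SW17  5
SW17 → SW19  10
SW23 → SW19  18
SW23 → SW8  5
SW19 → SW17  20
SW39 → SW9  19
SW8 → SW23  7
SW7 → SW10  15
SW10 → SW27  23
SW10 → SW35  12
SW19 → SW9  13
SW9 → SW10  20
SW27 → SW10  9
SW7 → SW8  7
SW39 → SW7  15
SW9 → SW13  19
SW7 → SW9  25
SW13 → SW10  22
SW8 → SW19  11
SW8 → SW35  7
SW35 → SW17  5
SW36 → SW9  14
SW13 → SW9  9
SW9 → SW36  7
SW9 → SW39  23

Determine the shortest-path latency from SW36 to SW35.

Settle nodes by increasing distance from SW36:
SW36: 0
SW9: 14  (via SW36)
SW13: 33  (via SW9)
SW10: 34  (via SW9)
SW39: 37  (via SW9)
SW35: 46  (via SW10)
Shortest route: SW36 → SW9 → SW10 → SW35 = 46 ms.

46 ms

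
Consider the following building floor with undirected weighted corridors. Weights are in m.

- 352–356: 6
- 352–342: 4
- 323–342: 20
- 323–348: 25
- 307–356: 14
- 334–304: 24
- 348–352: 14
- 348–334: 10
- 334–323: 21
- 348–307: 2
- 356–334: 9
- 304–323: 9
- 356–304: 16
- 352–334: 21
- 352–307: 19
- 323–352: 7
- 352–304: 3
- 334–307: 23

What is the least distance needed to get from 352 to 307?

Running Dijkstra from 352:
352: 0
304: 3  (via 352)
342: 4  (via 352)
356: 6  (via 352)
323: 7  (via 352)
348: 14  (via 352)
334: 15  (via 356)
307: 16  (via 348)
Shortest route: 352 → 348 → 307 = 16 m.

16 m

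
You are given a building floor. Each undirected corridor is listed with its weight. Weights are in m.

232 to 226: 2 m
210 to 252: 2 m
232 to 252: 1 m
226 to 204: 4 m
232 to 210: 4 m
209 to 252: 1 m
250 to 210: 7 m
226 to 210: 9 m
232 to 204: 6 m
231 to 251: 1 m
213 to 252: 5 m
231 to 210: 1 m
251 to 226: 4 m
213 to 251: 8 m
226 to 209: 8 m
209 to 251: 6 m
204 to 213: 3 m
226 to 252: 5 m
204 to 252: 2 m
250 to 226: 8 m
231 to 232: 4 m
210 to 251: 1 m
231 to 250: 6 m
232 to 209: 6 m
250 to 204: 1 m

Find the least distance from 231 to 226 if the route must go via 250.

Shortest 231→250: 231–250 = 6
Shortest 250→226: 250–204–226 = 5
Total via 250: 6 + 5 = 11 m.

11 m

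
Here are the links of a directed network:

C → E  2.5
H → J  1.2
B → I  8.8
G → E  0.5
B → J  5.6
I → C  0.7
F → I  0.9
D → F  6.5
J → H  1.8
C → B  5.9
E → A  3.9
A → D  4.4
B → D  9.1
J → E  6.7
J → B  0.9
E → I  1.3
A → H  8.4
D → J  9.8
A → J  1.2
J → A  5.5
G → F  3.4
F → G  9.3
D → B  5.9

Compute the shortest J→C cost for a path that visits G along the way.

28.2

Shortest J→G: J → A → D → F → G = 25.7
Best G to C: G → E → I → C costing 2.5
Total via G: 25.7 + 2.5 = 28.2.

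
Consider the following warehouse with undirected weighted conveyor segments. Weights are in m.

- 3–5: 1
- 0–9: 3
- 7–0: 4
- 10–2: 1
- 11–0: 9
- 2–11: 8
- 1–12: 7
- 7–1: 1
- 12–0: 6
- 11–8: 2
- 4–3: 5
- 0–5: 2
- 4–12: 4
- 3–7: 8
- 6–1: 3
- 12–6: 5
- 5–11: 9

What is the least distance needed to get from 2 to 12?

23 m

Candidate routes:
2 → 11 → 0 → 12: 8+9+6 = 23
2 → 11 → 5 → 0 → 12: 8+9+2+6 = 25
Cheapest is 2 → 11 → 0 → 12 at 23 m.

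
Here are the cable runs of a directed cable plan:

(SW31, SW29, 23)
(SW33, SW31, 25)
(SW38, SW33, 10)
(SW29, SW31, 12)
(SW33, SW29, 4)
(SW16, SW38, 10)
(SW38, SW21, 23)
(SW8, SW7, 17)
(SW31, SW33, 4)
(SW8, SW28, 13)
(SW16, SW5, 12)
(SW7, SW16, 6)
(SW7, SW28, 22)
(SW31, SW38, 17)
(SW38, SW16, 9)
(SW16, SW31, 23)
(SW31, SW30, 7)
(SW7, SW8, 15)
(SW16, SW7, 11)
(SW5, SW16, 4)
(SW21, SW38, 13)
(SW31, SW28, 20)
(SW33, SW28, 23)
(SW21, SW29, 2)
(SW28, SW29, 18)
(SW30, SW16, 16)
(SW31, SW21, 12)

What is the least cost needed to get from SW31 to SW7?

Enumerating some paths:
SW31 → SW30 → SW16 → SW7: 7+16+11 = 34
SW31 → SW38 → SW16 → SW7: 17+9+11 = 37
Cheapest is SW31 → SW30 → SW16 → SW7 at 34.

34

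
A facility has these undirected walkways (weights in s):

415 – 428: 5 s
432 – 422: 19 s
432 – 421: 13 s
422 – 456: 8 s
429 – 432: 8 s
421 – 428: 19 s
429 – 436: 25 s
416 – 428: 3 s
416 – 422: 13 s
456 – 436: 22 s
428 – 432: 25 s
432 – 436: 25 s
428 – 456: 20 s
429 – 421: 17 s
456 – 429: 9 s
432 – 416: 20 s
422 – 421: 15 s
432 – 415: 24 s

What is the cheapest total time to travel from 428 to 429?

Settle nodes by increasing distance from 428:
428: 0
416: 3  (via 428)
415: 5  (via 428)
422: 16  (via 416)
421: 19  (via 428)
456: 20  (via 428)
432: 23  (via 416)
429: 29  (via 456)
Shortest route: 428–456–429 = 29 s.

29 s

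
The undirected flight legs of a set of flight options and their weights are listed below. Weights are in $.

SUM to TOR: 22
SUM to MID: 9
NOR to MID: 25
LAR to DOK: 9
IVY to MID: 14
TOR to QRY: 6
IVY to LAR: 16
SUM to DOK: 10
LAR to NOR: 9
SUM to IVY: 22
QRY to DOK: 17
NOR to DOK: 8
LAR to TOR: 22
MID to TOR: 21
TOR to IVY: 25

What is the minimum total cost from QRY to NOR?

Candidate routes:
QRY–TOR–LAR–DOK–NOR: 6+22+9+8 = 45
QRY–DOK–LAR–NOR: 17+9+9 = 35
QRY–TOR–LAR–NOR: 6+22+9 = 37
QRY–DOK–NOR: 17+8 = 25
The minimum is $25 via QRY–DOK–NOR.

$25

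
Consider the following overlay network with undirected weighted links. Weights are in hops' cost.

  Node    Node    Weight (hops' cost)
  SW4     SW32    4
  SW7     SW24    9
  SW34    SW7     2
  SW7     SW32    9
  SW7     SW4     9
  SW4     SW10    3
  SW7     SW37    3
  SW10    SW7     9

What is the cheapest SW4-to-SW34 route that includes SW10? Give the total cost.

Best SW4 to SW10: SW4–SW10 costing 3
Best SW10 to SW34: SW10–SW7–SW34 costing 11
Total via SW10: 3 + 11 = 14 hops' cost.

14 hops' cost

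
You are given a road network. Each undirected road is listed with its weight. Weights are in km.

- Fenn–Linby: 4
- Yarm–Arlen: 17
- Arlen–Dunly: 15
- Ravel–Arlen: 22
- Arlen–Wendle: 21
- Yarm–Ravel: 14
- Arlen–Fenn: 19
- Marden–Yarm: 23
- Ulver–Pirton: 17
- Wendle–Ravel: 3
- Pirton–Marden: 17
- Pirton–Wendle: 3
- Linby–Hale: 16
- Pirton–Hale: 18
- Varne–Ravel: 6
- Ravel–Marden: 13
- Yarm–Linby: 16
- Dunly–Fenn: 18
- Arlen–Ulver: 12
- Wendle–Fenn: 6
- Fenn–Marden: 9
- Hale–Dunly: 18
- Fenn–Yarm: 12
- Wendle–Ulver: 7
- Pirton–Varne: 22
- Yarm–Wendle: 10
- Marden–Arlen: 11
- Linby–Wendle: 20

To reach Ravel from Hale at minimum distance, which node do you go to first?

Compare a few routes:
Hale–Linby–Fenn–Wendle–Ravel: 16+4+6+3 = 29
Hale–Pirton–Wendle–Ravel: 18+3+3 = 24
Hale–Linby–Fenn–Marden–Ravel: 16+4+9+13 = 42
Hale–Linby–Wendle–Ravel: 16+20+3 = 39
Cheapest is Hale–Pirton–Wendle–Ravel at 24 km.
So from Hale the first move is to Pirton.

Pirton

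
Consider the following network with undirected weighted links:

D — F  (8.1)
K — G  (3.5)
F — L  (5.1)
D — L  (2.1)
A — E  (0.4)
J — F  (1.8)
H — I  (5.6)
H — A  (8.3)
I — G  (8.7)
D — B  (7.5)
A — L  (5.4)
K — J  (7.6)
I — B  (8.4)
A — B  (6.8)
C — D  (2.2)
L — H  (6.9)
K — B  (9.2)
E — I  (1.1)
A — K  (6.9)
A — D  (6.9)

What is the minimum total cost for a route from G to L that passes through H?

Best G to H: G–I–H costing 14.3
Best H to L: H–L costing 6.9
Total via H: 14.3 + 6.9 = 21.2.

21.2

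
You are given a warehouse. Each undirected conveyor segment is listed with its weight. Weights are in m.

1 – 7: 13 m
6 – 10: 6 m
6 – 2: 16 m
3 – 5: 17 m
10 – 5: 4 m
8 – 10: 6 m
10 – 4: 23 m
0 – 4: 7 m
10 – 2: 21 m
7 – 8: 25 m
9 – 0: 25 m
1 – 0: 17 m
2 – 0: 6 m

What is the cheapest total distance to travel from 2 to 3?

42 m

Shortest distances from 2:
2: 0
0: 6  (via 2)
4: 13  (via 0)
6: 16  (via 2)
10: 21  (via 2)
1: 23  (via 0)
5: 25  (via 10)
8: 27  (via 10)
9: 31  (via 0)
7: 36  (via 1)
3: 42  (via 5)
Shortest route: 2–10–5–3 = 42 m.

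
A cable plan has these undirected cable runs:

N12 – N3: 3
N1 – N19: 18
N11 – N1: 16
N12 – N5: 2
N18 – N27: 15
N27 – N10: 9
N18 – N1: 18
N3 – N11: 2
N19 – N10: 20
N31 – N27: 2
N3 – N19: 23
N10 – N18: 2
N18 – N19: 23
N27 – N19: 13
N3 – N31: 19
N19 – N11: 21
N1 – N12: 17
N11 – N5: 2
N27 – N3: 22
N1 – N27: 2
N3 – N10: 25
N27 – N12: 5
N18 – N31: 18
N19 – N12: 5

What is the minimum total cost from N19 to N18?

21

Compare a few routes:
N19 - N12 - N27 - N10 - N18: 5+5+9+2 = 21
N19 - N10 - N18: 20+2 = 22
The minimum is 21 via N19 - N12 - N27 - N10 - N18.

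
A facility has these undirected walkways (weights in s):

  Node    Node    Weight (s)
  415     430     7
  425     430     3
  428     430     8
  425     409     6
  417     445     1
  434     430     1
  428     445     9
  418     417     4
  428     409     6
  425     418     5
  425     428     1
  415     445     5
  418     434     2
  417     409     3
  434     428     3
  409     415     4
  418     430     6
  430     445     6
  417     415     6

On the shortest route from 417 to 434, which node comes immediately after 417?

Enumerating some paths:
417 → 445 → 430 → 434: 1+6+1 = 8
417 → 418 → 434: 4+2 = 6
The minimum is 6 s via 417 → 418 → 434.
So from 417 the first move is to 418.

418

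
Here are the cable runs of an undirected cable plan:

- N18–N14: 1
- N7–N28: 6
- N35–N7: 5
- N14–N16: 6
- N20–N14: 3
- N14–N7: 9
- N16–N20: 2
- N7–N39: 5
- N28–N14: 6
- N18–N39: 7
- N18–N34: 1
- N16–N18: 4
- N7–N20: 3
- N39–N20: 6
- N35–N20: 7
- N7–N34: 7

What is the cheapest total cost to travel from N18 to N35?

11

Enumerating some paths:
N18 - N14 - N20 - N7 - N35: 1+3+3+5 = 12
N18 - N34 - N7 - N35: 1+7+5 = 13
N18 - N14 - N20 - N35: 1+3+7 = 11
The minimum is 11 via N18 - N14 - N20 - N35.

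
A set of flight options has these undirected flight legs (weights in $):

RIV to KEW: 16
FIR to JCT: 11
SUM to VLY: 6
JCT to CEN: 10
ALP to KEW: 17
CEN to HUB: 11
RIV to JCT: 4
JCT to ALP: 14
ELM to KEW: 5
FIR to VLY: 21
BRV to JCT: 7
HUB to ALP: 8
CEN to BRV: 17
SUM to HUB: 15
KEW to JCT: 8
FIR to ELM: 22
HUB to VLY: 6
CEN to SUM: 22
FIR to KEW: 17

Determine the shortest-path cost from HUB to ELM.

Running Dijkstra from HUB:
HUB: 0
VLY: 6  (via HUB)
ALP: 8  (via HUB)
CEN: 11  (via HUB)
SUM: 12  (via VLY)
JCT: 21  (via CEN)
KEW: 25  (via ALP)
RIV: 25  (via JCT)
FIR: 27  (via VLY)
BRV: 28  (via CEN)
ELM: 30  (via KEW)
Shortest route: HUB–ALP–KEW–ELM = $30.

$30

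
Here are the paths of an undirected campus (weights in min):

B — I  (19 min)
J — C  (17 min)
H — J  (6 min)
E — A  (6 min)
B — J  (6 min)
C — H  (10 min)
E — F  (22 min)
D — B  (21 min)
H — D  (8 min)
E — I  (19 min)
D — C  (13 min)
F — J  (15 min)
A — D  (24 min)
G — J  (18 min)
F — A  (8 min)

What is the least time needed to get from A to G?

Shortest distances from A:
A: 0
E: 6  (via A)
F: 8  (via A)
J: 23  (via F)
D: 24  (via A)
I: 25  (via E)
B: 29  (via J)
H: 29  (via J)
C: 37  (via D)
G: 41  (via J)
Shortest route: A–F–J–G = 41 min.

41 min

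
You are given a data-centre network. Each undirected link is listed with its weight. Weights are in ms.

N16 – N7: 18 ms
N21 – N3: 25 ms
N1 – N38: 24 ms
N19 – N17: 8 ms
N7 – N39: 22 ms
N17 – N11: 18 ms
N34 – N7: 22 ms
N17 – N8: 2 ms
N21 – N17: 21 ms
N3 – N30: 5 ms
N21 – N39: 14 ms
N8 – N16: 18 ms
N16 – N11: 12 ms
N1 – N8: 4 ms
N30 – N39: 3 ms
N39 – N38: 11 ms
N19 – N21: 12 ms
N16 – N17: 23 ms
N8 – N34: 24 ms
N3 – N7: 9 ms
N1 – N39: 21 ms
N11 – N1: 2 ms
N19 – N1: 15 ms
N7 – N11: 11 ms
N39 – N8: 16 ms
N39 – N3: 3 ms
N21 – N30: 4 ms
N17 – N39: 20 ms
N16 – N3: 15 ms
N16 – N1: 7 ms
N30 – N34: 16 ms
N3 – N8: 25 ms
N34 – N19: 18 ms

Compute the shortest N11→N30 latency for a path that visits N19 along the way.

32 ms

Best N11 to N19: N11–N1–N8–N17–N19 costing 16
Best N19 to N30: N19–N21–N30 costing 16
Total via N19: 16 + 16 = 32 ms.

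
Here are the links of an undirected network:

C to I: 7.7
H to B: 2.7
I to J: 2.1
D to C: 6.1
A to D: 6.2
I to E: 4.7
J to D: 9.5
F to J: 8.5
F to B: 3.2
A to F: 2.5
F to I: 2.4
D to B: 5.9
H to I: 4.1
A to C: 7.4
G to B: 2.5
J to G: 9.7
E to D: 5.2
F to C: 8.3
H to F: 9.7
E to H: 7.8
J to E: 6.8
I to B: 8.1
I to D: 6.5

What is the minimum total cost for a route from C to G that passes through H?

Best C to H: C → I → H costing 11.8
Best H to G: H → B → G costing 5.2
Total via H: 11.8 + 5.2 = 17.

17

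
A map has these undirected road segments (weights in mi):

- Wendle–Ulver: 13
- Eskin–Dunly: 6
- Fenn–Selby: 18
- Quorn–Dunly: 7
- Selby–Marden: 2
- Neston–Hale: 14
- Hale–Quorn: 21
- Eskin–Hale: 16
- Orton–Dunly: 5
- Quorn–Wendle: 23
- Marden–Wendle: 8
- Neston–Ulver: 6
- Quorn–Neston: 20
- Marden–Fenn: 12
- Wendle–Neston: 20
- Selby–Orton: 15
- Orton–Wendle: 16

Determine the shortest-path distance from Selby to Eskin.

26 mi

Settle nodes by increasing distance from Selby:
Selby: 0
Marden: 2  (via Selby)
Wendle: 10  (via Marden)
Fenn: 14  (via Marden)
Orton: 15  (via Selby)
Dunly: 20  (via Orton)
Ulver: 23  (via Wendle)
Eskin: 26  (via Dunly)
Shortest route: Selby → Orton → Dunly → Eskin = 26 mi.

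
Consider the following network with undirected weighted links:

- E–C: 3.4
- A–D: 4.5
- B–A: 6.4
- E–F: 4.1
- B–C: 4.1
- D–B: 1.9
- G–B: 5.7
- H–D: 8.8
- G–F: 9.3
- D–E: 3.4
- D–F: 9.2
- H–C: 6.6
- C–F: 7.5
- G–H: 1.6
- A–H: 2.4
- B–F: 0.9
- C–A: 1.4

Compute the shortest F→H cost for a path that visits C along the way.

8.8

Best F to C: F → B → C costing 5
Shortest C→H: C → A → H = 3.8
Total via C: 5 + 3.8 = 8.8.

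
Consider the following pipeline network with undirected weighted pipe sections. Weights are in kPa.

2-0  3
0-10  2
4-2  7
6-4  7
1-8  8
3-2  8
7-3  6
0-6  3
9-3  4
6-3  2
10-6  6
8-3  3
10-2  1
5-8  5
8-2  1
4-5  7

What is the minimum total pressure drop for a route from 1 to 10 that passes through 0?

14 kPa

Best 1 to 0: 1–8–2–0 costing 12
Shortest 0→10: 0–10 = 2
Total via 0: 12 + 2 = 14 kPa.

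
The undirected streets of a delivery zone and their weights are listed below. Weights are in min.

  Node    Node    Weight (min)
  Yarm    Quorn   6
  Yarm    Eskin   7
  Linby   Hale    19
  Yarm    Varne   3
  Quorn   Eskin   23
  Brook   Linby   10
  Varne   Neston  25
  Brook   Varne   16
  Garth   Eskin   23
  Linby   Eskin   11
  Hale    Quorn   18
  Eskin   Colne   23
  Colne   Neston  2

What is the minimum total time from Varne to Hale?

Compare a few routes:
Varne–Yarm–Quorn–Hale: 3+6+18 = 27
Varne–Yarm–Eskin–Quorn–Hale: 3+7+23+18 = 51
Varne–Brook–Linby–Hale: 16+10+19 = 45
Varne–Yarm–Eskin–Linby–Hale: 3+7+11+19 = 40
The minimum is 27 min via Varne–Yarm–Quorn–Hale.

27 min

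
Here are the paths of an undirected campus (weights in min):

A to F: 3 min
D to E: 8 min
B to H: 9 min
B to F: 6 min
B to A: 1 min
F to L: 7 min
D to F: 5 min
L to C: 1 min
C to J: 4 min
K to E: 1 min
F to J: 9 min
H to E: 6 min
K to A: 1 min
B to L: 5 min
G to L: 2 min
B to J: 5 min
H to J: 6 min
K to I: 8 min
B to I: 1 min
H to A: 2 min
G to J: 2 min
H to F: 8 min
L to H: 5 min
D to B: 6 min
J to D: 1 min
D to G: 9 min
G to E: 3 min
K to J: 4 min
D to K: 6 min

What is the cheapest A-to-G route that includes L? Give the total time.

8 min

Best A to L: A → B → L costing 6
Shortest L→G: L → G = 2
Total via L: 6 + 2 = 8 min.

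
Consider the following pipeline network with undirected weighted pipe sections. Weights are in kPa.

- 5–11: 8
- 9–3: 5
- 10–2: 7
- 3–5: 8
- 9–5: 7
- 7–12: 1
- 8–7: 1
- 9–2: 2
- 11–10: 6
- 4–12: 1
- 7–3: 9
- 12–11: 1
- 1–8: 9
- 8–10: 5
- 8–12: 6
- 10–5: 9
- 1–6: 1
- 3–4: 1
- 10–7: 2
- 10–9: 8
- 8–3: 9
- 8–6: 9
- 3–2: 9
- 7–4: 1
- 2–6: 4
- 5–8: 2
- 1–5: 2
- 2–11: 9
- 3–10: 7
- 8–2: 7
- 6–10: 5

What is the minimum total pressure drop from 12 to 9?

Compare a few routes:
12 → 4 → 3 → 9: 1+1+5 = 7
12 → 7 → 10 → 9: 1+2+8 = 11
12 → 7 → 4 → 3 → 9: 1+1+1+5 = 8
12 → 7 → 8 → 2 → 9: 1+1+7+2 = 11
The minimum is 7 kPa via 12 → 4 → 3 → 9.

7 kPa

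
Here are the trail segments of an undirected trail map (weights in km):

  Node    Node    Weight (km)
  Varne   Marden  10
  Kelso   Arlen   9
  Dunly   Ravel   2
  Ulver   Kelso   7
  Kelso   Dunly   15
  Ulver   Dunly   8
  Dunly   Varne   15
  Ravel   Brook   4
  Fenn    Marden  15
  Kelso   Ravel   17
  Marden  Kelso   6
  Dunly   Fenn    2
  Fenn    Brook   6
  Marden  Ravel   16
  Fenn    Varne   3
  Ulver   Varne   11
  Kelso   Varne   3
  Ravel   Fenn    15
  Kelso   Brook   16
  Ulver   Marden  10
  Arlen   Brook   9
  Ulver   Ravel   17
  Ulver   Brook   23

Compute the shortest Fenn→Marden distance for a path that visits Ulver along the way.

Shortest Fenn→Ulver: Fenn → Dunly → Ulver = 10
Best Ulver to Marden: Ulver → Marden costing 10
Total via Ulver: 10 + 10 = 20 km.

20 km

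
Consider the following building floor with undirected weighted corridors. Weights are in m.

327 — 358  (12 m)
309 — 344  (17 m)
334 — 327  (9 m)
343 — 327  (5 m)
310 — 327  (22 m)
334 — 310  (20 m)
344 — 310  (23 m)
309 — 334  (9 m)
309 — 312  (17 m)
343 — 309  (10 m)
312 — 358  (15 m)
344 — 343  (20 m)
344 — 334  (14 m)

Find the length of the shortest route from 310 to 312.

Settle nodes by increasing distance from 310:
310: 0
334: 20  (via 310)
327: 22  (via 310)
344: 23  (via 310)
343: 27  (via 327)
309: 29  (via 334)
358: 34  (via 327)
312: 46  (via 309)
Shortest route: 310 → 334 → 309 → 312 = 46 m.

46 m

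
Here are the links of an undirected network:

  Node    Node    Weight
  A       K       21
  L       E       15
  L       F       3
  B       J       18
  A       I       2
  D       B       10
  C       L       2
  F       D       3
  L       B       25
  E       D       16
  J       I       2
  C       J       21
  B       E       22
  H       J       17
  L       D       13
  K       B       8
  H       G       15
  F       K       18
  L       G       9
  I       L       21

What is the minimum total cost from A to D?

Candidate routes:
A - I - L - F - D: 2+21+3+3 = 29
A - I - J - B - D: 2+2+18+10 = 32
The minimum is 29 via A - I - L - F - D.

29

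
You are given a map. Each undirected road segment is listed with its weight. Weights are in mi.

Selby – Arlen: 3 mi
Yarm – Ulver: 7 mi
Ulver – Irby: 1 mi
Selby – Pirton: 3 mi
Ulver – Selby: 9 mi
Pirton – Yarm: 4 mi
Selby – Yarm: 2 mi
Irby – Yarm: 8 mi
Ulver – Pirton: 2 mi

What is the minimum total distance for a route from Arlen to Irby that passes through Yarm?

Shortest Arlen→Yarm: Arlen → Selby → Yarm = 5
Best Yarm to Irby: Yarm → Pirton → Ulver → Irby costing 7
Total via Yarm: 5 + 7 = 12 mi.

12 mi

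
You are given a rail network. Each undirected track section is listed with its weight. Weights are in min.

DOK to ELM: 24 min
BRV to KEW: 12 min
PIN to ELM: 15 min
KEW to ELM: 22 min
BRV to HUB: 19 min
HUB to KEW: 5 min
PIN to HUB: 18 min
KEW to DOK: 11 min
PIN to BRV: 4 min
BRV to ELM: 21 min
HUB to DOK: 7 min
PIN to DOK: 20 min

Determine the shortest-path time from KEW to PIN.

Shortest distances from KEW:
KEW: 0
HUB: 5  (via KEW)
DOK: 11  (via KEW)
BRV: 12  (via KEW)
PIN: 16  (via BRV)
Shortest route: KEW–BRV–PIN = 16 min.

16 min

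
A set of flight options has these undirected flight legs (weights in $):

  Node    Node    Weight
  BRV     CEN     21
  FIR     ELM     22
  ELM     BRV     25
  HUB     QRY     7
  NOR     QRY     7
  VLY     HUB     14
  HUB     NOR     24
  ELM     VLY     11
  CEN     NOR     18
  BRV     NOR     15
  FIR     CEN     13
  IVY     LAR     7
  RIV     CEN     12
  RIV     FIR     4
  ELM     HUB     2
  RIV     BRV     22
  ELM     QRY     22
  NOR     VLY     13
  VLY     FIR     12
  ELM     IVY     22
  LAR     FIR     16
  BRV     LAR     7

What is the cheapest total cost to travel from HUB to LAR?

Enumerating some paths:
HUB–ELM–FIR–LAR: 2+22+16 = 40
HUB–ELM–BRV–LAR: 2+25+7 = 34
HUB–QRY–NOR–BRV–LAR: 7+7+15+7 = 36
HUB–ELM–IVY–LAR: 2+22+7 = 31
Cheapest is HUB–ELM–IVY–LAR at $31.

$31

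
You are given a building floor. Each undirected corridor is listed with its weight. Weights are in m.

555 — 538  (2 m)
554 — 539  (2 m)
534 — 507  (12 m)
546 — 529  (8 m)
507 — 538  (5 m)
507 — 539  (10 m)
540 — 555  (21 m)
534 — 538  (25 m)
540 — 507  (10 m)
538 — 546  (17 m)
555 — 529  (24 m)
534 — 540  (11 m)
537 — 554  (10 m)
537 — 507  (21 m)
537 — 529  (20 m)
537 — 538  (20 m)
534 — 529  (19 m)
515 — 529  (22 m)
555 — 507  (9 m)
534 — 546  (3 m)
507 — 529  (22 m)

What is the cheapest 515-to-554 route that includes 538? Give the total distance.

64 m

Shortest 515→538: 515–529–546–538 = 47
Shortest 538→554: 538–507–539–554 = 17
Total via 538: 47 + 17 = 64 m.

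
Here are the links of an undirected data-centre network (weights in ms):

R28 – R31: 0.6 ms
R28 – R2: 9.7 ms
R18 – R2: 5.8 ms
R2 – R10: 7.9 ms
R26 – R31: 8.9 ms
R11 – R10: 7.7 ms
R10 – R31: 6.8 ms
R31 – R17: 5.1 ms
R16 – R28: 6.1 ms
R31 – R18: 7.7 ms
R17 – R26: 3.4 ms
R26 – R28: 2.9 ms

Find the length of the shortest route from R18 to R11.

21.4 ms

Compare a few routes:
R18 → R2 → R28 → R31 → R10 → R11: 5.8+9.7+0.6+6.8+7.7 = 30.6
R18 → R31 → R10 → R11: 7.7+6.8+7.7 = 22.2
R18 → R2 → R10 → R11: 5.8+7.9+7.7 = 21.4
Cheapest is R18 → R2 → R10 → R11 at 21.4 ms.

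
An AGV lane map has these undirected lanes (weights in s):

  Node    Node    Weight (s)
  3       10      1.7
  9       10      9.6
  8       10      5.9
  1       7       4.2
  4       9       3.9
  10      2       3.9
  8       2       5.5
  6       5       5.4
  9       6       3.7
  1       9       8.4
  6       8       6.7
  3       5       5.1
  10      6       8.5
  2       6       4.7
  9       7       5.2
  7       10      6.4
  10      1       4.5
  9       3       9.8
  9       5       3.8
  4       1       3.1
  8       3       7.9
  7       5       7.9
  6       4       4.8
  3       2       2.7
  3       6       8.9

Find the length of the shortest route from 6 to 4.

Compare a few routes:
6–4: 4.8 = 4.8
6–9–4: 3.7+3.9 = 7.6
Cheapest is 6–4 at 4.8 s.

4.8 s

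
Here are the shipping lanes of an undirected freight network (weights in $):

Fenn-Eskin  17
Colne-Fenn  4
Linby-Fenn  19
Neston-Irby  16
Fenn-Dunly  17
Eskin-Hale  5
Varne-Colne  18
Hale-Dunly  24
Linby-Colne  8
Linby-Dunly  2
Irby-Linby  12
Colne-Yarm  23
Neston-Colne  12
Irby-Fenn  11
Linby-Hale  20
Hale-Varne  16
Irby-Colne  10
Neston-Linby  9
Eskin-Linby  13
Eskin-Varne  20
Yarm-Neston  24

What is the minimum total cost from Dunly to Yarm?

$33

Shortest distances from Dunly:
Dunly: 0
Linby: 2  (via Dunly)
Colne: 10  (via Linby)
Neston: 11  (via Linby)
Fenn: 14  (via Colne)
Irby: 14  (via Linby)
Eskin: 15  (via Linby)
Hale: 20  (via Eskin)
Varne: 28  (via Colne)
Yarm: 33  (via Colne)
Shortest route: Dunly–Linby–Colne–Yarm = $33.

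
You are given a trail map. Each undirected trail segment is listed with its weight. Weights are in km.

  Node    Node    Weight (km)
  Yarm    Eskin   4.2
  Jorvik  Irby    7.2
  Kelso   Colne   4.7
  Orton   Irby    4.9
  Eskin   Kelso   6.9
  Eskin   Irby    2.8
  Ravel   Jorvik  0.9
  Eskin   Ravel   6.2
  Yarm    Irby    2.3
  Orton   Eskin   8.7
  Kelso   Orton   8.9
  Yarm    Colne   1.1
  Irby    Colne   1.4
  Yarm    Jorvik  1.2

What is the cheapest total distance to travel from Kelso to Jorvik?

Running Dijkstra from Kelso:
Kelso: 0
Colne: 4.7  (via Kelso)
Yarm: 5.8  (via Colne)
Irby: 6.1  (via Colne)
Eskin: 6.9  (via Kelso)
Jorvik: 7  (via Yarm)
Shortest route: Kelso → Colne → Yarm → Jorvik = 7 km.

7 km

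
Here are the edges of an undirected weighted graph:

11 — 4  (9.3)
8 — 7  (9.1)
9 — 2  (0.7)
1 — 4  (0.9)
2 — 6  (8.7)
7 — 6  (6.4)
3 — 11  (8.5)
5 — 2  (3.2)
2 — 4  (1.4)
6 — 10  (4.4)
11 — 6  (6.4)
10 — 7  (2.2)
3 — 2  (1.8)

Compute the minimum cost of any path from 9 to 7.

Candidate routes:
9 - 2 - 6 - 10 - 7: 0.7+8.7+4.4+2.2 = 16
9 - 2 - 6 - 7: 0.7+8.7+6.4 = 15.8
Cheapest is 9 - 2 - 6 - 7 at 15.8.

15.8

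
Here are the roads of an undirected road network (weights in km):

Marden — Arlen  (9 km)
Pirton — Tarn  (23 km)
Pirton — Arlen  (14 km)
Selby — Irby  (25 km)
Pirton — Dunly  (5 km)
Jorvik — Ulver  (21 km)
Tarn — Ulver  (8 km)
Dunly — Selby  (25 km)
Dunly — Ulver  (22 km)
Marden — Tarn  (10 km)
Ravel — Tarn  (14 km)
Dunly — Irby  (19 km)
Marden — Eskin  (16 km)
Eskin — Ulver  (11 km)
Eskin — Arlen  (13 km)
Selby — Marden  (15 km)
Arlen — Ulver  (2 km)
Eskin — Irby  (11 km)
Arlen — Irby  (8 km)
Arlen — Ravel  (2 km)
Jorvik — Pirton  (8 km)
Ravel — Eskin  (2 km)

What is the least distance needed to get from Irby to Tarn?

Running Dijkstra from Irby:
Irby: 0
Arlen: 8  (via Irby)
Ravel: 10  (via Arlen)
Ulver: 10  (via Arlen)
Eskin: 11  (via Irby)
Marden: 17  (via Arlen)
Tarn: 18  (via Ulver)
Shortest route: Irby → Arlen → Ulver → Tarn = 18 km.

18 km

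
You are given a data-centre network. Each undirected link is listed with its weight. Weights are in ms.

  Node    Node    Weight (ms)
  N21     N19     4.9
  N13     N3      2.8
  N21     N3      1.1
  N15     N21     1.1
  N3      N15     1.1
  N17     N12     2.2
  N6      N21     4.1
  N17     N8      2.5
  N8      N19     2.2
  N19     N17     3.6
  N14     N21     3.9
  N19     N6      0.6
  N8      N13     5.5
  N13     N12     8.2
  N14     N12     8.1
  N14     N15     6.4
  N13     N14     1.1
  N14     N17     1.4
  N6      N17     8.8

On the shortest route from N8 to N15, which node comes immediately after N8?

Compare a few routes:
N8–N19–N21–N15: 2.2+4.9+1.1 = 8.2
N8–N19–N6–N21–N15: 2.2+0.6+4.1+1.1 = 8
N8–N17–N14–N21–N15: 2.5+1.4+3.9+1.1 = 8.9
N8–N17–N14–N13–N3–N15: 2.5+1.4+1.1+2.8+1.1 = 8.9
Cheapest is N8–N19–N6–N21–N15 at 8 ms.
So from N8 the first move is to N19.

N19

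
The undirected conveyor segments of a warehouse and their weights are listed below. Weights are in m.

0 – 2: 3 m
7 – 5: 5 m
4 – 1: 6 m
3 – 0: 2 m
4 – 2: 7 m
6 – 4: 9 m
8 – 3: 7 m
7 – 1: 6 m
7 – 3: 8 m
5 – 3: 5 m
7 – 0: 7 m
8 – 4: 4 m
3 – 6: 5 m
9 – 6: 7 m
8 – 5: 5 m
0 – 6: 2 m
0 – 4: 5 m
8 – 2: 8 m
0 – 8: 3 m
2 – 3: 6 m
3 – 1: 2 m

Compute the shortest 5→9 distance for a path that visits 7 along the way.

Best 5 to 7: 5–7 costing 5
Shortest 7→9: 7–0–6–9 = 16
Total via 7: 5 + 16 = 21 m.

21 m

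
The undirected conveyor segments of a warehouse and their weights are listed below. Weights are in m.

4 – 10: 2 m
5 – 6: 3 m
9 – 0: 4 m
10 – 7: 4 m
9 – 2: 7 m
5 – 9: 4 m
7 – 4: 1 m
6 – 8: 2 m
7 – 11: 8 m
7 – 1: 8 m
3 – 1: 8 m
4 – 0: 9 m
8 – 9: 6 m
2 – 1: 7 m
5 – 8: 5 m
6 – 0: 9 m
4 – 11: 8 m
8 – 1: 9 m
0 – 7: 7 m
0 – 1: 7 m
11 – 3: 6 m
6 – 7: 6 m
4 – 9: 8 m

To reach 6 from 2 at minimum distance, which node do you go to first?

9

Compare a few routes:
2–9–5–6: 7+4+3 = 14
2–9–8–6: 7+6+2 = 15
2–9–5–8–6: 7+4+5+2 = 18
2–1–8–6: 7+9+2 = 18
The minimum is 14 m via 2–9–5–6.
So from 2 the first move is to 9.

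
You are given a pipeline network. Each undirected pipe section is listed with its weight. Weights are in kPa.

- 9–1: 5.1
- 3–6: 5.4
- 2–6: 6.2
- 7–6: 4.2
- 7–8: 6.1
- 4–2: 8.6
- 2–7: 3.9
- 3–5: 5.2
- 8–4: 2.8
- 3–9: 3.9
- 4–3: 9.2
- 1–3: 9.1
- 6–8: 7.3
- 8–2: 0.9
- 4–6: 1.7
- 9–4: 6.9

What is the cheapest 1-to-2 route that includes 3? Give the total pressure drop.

Shortest 1→3: 1–9–3 = 9
Best 3 to 2: 3–6–4–8–2 costing 10.8
Total via 3: 9 + 10.8 = 19.8 kPa.

19.8 kPa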